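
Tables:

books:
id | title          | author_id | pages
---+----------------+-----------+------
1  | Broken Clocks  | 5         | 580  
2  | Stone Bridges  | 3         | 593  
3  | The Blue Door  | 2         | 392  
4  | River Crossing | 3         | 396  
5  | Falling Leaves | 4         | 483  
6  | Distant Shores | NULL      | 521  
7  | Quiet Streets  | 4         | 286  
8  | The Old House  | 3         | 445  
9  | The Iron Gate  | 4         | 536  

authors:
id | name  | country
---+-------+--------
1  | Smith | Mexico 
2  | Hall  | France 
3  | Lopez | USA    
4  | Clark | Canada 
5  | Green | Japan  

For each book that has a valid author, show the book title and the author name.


INNER JOIN keeps only books rows whose author_id matches an id in authors. Walk through each book:
  - book 1 (Broken Clocks): author_id=5 -> matches Green
  - book 2 (Stone Bridges): author_id=3 -> matches Lopez
  - book 3 (The Blue Door): author_id=2 -> matches Hall
  - book 4 (River Crossing): author_id=3 -> matches Lopez
  - book 5 (Falling Leaves): author_id=4 -> matches Clark
  - book 6 (Distant Shores): author_id=NULL, no match -> dropped
  - book 7 (Quiet Streets): author_id=4 -> matches Clark
  - book 8 (The Old House): author_id=3 -> matches Lopez
  - book 9 (The Iron Gate): author_id=4 -> matches Clark
So 1 of 9 rows is dropped.

SQL:
SELECT a.title, b.name AS author
FROM books a
INNER JOIN authors b ON a.author_id = b.id

Result:
title          | author
---------------+-------
Broken Clocks  | Green 
Stone Bridges  | Lopez 
The Blue Door  | Hall  
River Crossing | Lopez 
Falling Leaves | Clark 
Quiet Streets  | Clark 
The Old House  | Lopez 
The Iron Gate  | Clark 


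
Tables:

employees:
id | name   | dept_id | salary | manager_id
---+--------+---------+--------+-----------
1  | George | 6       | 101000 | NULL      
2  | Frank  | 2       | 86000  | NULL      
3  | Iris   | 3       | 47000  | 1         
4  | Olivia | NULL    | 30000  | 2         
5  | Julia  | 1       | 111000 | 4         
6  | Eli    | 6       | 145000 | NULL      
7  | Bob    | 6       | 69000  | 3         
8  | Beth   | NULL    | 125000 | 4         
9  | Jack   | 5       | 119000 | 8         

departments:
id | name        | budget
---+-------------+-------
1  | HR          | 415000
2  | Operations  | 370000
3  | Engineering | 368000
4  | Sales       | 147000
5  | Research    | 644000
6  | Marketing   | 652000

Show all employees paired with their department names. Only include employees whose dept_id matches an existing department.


INNER JOIN keeps only employees rows whose dept_id matches an id in departments. Walk through each employee:
  - employee 1 (George): dept_id=6 -> matches Marketing
  - employee 2 (Frank): dept_id=2 -> matches Operations
  - employee 3 (Iris): dept_id=3 -> matches Engineering
  - employee 4 (Olivia): dept_id=NULL, no match -> dropped
  - employee 5 (Julia): dept_id=1 -> matches HR
  - employee 6 (Eli): dept_id=6 -> matches Marketing
  - employee 7 (Bob): dept_id=6 -> matches Marketing
  - employee 8 (Beth): dept_id=NULL, no match -> dropped
  - employee 9 (Jack): dept_id=5 -> matches Research
So 2 of 9 rows are dropped.

SQL:
SELECT a.name, b.name AS department
FROM employees a
INNER JOIN departments b ON a.dept_id = b.id

Result:
name   | department 
-------+------------
George | Marketing  
Frank  | Operations 
Iris   | Engineering
Julia  | HR         
Eli    | Marketing  
Bob    | Marketing  
Jack   | Research   


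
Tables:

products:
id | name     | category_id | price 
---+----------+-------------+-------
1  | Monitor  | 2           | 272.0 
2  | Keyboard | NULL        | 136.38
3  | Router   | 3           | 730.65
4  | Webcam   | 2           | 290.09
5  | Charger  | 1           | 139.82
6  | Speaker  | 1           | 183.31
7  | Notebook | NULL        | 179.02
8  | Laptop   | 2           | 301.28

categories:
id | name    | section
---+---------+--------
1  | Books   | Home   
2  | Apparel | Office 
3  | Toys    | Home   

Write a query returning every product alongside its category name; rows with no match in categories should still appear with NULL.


LEFT JOIN keeps every row from products (the left table); where category_id has no match in categories, the category columns become NULL. Walk through each product:
  - product 1 (Monitor): category_id=2 -> matches Apparel
  - product 2 (Keyboard): category_id=NULL, no match -> kept with NULL
  - product 3 (Router): category_id=3 -> matches Toys
  - product 4 (Webcam): category_id=2 -> matches Apparel
  - product 5 (Charger): category_id=1 -> matches Books
  - product 6 (Speaker): category_id=1 -> matches Books
  - product 7 (Notebook): category_id=NULL, no match -> kept with NULL
  - product 8 (Laptop): category_id=2 -> matches Apparel
All 8 rows appear; 2 have NULL category.

SQL:
SELECT a.name, b.name AS category
FROM products a
LEFT JOIN categories b ON a.category_id = b.id

Result:
name     | category
---------+---------
Monitor  | Apparel 
Keyboard | NULL    
Router   | Toys    
Webcam   | Apparel 
Charger  | Books   
Speaker  | Books   
Notebook | NULL    
Laptop   | Apparel 


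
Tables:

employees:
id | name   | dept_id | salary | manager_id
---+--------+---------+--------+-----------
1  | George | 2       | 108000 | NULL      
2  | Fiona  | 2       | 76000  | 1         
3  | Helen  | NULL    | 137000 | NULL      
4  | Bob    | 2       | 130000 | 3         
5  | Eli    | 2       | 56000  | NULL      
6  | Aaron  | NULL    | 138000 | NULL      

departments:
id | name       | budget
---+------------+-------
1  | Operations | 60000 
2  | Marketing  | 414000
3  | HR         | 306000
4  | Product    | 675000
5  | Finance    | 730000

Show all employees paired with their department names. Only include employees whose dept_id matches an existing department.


INNER JOIN keeps only employees rows whose dept_id matches an id in departments. Walk through each employee:
  - employee 1 (George): dept_id=2 -> matches Marketing
  - employee 2 (Fiona): dept_id=2 -> matches Marketing
  - employee 3 (Helen): dept_id=NULL, no match -> dropped
  - employee 4 (Bob): dept_id=2 -> matches Marketing
  - employee 5 (Eli): dept_id=2 -> matches Marketing
  - employee 6 (Aaron): dept_id=NULL, no match -> dropped
So 2 of 6 rows are dropped.

SQL:
SELECT a.name, b.name AS department
FROM employees a
INNER JOIN departments b ON a.dept_id = b.id

Result:
name   | department
-------+-----------
George | Marketing 
Fiona  | Marketing 
Bob    | Marketing 
Eli    | Marketing 


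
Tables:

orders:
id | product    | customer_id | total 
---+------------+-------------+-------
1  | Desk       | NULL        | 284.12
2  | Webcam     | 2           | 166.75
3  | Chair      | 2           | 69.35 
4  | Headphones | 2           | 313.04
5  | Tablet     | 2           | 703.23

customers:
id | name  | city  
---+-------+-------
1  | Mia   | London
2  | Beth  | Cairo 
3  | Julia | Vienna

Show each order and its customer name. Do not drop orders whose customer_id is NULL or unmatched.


LEFT JOIN keeps every row from orders (the left table); where customer_id has no match in customers, the customer columns become NULL. Walk through each order:
  - order 1 (Desk): customer_id=NULL, no match -> kept with NULL
  - order 2 (Webcam): customer_id=2 -> matches Beth
  - order 3 (Chair): customer_id=2 -> matches Beth
  - order 4 (Headphones): customer_id=2 -> matches Beth
  - order 5 (Tablet): customer_id=2 -> matches Beth
All 5 rows appear; 1 has NULL customer.

SQL:
SELECT a.product, b.name AS customer
FROM orders a
LEFT JOIN customers b ON a.customer_id = b.id

Result:
product    | customer
-----------+---------
Desk       | NULL    
Webcam     | Beth    
Chair      | Beth    
Headphones | Beth    
Tablet     | Beth    


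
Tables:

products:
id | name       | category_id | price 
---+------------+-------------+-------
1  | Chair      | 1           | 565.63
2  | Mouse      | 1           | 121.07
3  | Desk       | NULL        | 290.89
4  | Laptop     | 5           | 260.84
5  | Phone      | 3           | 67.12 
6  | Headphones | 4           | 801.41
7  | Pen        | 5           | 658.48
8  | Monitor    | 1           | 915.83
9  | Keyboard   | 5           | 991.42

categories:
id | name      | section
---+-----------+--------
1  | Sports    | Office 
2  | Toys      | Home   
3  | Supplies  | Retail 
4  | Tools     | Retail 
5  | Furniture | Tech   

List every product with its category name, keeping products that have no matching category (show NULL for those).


LEFT JOIN keeps every row from products (the left table); where category_id has no match in categories, the category columns become NULL. Walk through each product:
  - product 1 (Chair): category_id=1 -> matches Sports
  - product 2 (Mouse): category_id=1 -> matches Sports
  - product 3 (Desk): category_id=NULL, no match -> kept with NULL
  - product 4 (Laptop): category_id=5 -> matches Furniture
  - product 5 (Phone): category_id=3 -> matches Supplies
  - product 6 (Headphones): category_id=4 -> matches Tools
  - product 7 (Pen): category_id=5 -> matches Furniture
  - product 8 (Monitor): category_id=1 -> matches Sports
  - product 9 (Keyboard): category_id=5 -> matches Furniture
All 9 rows appear; 1 has NULL category.

SQL:
SELECT a.name, b.name AS category
FROM products a
LEFT JOIN categories b ON a.category_id = b.id

Result:
name       | category 
-----------+----------
Chair      | Sports   
Mouse      | Sports   
Desk       | NULL     
Laptop     | Furniture
Phone      | Supplies 
Headphones | Tools    
Pen        | Furniture
Monitor    | Sports   
Keyboard   | Furniture


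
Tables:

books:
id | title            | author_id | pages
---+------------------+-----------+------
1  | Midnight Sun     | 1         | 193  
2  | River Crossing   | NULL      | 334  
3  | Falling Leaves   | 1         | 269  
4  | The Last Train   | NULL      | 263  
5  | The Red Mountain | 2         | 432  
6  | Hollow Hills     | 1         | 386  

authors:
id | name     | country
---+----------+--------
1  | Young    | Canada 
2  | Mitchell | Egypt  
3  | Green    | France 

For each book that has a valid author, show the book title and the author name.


INNER JOIN keeps only books rows whose author_id matches an id in authors. Walk through each book:
  - book 1 (Midnight Sun): author_id=1 -> matches Young
  - book 2 (River Crossing): author_id=NULL, no match -> dropped
  - book 3 (Falling Leaves): author_id=1 -> matches Young
  - book 4 (The Last Train): author_id=NULL, no match -> dropped
  - book 5 (The Red Mountain): author_id=2 -> matches Mitchell
  - book 6 (Hollow Hills): author_id=1 -> matches Young
So 2 of 6 rows are dropped.

SQL:
SELECT a.title, b.name AS author
FROM books a
INNER JOIN authors b ON a.author_id = b.id

Result:
title            | author  
-----------------+---------
Midnight Sun     | Young   
Falling Leaves   | Young   
The Red Mountain | Mitchell
Hollow Hills     | Young   


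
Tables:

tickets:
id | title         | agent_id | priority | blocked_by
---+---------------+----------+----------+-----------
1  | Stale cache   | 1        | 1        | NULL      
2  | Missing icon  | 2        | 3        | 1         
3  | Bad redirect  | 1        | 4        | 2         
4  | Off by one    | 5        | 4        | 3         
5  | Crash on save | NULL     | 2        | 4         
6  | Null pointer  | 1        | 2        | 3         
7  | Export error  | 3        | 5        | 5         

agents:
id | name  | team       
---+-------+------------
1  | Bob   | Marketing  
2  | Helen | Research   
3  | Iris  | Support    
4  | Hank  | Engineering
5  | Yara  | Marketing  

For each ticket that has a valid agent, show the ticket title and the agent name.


INNER JOIN keeps only tickets rows whose agent_id matches an id in agents. Walk through each ticket:
  - ticket 1 (Stale cache): agent_id=1 -> matches Bob
  - ticket 2 (Missing icon): agent_id=2 -> matches Helen
  - ticket 3 (Bad redirect): agent_id=1 -> matches Bob
  - ticket 4 (Off by one): agent_id=5 -> matches Yara
  - ticket 5 (Crash on save): agent_id=NULL, no match -> dropped
  - ticket 6 (Null pointer): agent_id=1 -> matches Bob
  - ticket 7 (Export error): agent_id=3 -> matches Iris
So 1 of 7 rows is dropped.

SQL:
SELECT a.title, b.name AS agent
FROM tickets a
INNER JOIN agents b ON a.agent_id = b.id

Result:
title        | agent
-------------+------
Stale cache  | Bob  
Missing icon | Helen
Bad redirect | Bob  
Off by one   | Yara 
Null pointer | Bob  
Export error | Iris 


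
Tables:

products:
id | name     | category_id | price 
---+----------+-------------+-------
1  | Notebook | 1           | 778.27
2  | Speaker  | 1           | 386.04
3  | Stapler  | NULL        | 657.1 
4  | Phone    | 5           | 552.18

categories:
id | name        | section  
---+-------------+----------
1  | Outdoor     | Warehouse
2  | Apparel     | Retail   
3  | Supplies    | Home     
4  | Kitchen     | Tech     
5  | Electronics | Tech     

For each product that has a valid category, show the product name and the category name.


INNER JOIN keeps only products rows whose category_id matches an id in categories. Walk through each product:
  - product 1 (Notebook): category_id=1 -> matches Outdoor
  - product 2 (Speaker): category_id=1 -> matches Outdoor
  - product 3 (Stapler): category_id=NULL, no match -> dropped
  - product 4 (Phone): category_id=5 -> matches Electronics
So 1 of 4 rows is dropped.

SQL:
SELECT a.name, b.name AS category
FROM products a
INNER JOIN categories b ON a.category_id = b.id

Result:
name     | category   
---------+------------
Notebook | Outdoor    
Speaker  | Outdoor    
Phone    | Electronics


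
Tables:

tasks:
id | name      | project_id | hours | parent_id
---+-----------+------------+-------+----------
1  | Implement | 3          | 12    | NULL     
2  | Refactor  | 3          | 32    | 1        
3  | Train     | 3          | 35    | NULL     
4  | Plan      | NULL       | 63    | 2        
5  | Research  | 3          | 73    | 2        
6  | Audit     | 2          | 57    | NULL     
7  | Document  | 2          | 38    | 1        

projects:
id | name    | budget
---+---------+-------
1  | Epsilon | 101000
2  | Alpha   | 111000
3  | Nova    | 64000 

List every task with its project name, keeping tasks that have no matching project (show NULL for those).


LEFT JOIN keeps every row from tasks (the left table); where project_id has no match in projects, the project columns become NULL. Walk through each task:
  - task 1 (Implement): project_id=3 -> matches Nova
  - task 2 (Refactor): project_id=3 -> matches Nova
  - task 3 (Train): project_id=3 -> matches Nova
  - task 4 (Plan): project_id=NULL, no match -> kept with NULL
  - task 5 (Research): project_id=3 -> matches Nova
  - task 6 (Audit): project_id=2 -> matches Alpha
  - task 7 (Document): project_id=2 -> matches Alpha
All 7 rows appear; 1 has NULL project.

SQL:
SELECT a.name, b.name AS project
FROM tasks a
LEFT JOIN projects b ON a.project_id = b.id

Result:
name      | project
----------+--------
Implement | Nova   
Refactor  | Nova   
Train     | Nova   
Plan      | NULL   
Research  | Nova   
Audit     | Alpha  
Document  | Alpha  


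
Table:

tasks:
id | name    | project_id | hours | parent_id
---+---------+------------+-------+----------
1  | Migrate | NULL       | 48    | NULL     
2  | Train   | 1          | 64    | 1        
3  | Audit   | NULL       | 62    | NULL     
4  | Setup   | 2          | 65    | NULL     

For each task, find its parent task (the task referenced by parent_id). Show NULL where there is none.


This is a self-join: tasks is joined to a second copy of itself, matching each row's parent_id to another row's id. Use LEFT JOIN so rows with parent_id=NULL are kept.
  - task 1 (Migrate): parent_id=NULL -> NULL
  - task 2 (Train): parent_id=1 -> Migrate
  - task 3 (Audit): parent_id=NULL -> NULL
  - task 4 (Setup): parent_id=NULL -> NULL

SQL:
SELECT a.name AS item, b.name AS parent
FROM tasks a
LEFT JOIN tasks b ON a.parent_id = b.id

Result:
item    | parent 
--------+--------
Migrate | NULL   
Train   | Migrate
Audit   | NULL   
Setup   | NULL   


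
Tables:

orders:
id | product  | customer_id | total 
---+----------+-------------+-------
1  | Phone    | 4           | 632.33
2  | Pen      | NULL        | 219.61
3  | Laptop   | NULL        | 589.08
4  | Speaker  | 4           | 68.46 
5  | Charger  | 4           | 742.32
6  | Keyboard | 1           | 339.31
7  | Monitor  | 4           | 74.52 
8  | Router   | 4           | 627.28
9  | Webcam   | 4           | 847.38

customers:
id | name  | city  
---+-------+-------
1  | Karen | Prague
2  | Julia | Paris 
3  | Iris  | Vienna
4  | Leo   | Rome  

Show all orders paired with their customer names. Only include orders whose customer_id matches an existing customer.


INNER JOIN keeps only orders rows whose customer_id matches an id in customers. Walk through each order:
  - order 1 (Phone): customer_id=4 -> matches Leo
  - order 2 (Pen): customer_id=NULL, no match -> dropped
  - order 3 (Laptop): customer_id=NULL, no match -> dropped
  - order 4 (Speaker): customer_id=4 -> matches Leo
  - order 5 (Charger): customer_id=4 -> matches Leo
  - order 6 (Keyboard): customer_id=1 -> matches Karen
  - order 7 (Monitor): customer_id=4 -> matches Leo
  - order 8 (Router): customer_id=4 -> matches Leo
  - order 9 (Webcam): customer_id=4 -> matches Leo
So 2 of 9 rows are dropped.

SQL:
SELECT a.product, b.name AS customer
FROM orders a
INNER JOIN customers b ON a.customer_id = b.id

Result:
product  | customer
---------+---------
Phone    | Leo     
Speaker  | Leo     
Charger  | Leo     
Keyboard | Karen   
Monitor  | Leo     
Router   | Leo     
Webcam   | Leo     


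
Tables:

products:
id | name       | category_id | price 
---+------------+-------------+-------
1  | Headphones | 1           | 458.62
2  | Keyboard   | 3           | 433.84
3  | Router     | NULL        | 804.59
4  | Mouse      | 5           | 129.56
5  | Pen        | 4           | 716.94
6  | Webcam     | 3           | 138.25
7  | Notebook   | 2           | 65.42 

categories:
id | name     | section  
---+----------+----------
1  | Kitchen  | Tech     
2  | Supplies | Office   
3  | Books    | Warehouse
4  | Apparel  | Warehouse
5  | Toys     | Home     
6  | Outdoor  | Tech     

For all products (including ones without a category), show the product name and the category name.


LEFT JOIN keeps every row from products (the left table); where category_id has no match in categories, the category columns become NULL. Walk through each product:
  - product 1 (Headphones): category_id=1 -> matches Kitchen
  - product 2 (Keyboard): category_id=3 -> matches Books
  - product 3 (Router): category_id=NULL, no match -> kept with NULL
  - product 4 (Mouse): category_id=5 -> matches Toys
  - product 5 (Pen): category_id=4 -> matches Apparel
  - product 6 (Webcam): category_id=3 -> matches Books
  - product 7 (Notebook): category_id=2 -> matches Supplies
All 7 rows appear; 1 has NULL category.

SQL:
SELECT a.name, b.name AS category
FROM products a
LEFT JOIN categories b ON a.category_id = b.id

Result:
name       | category
-----------+---------
Headphones | Kitchen 
Keyboard   | Books   
Router     | NULL    
Mouse      | Toys    
Pen        | Apparel 
Webcam     | Books   
Notebook   | Supplies


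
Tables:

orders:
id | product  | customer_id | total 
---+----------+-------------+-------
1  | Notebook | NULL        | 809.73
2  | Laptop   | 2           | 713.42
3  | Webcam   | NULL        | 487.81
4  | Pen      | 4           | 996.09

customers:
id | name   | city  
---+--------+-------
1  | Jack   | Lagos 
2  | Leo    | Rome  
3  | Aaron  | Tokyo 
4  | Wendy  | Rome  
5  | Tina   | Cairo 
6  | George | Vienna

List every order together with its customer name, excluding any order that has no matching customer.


INNER JOIN keeps only orders rows whose customer_id matches an id in customers. Walk through each order:
  - order 1 (Notebook): customer_id=NULL, no match -> dropped
  - order 2 (Laptop): customer_id=2 -> matches Leo
  - order 3 (Webcam): customer_id=NULL, no match -> dropped
  - order 4 (Pen): customer_id=4 -> matches Wendy
So 2 of 4 rows are dropped.

SQL:
SELECT a.product, b.name AS customer
FROM orders a
INNER JOIN customers b ON a.customer_id = b.id

Result:
product | customer
--------+---------
Laptop  | Leo     
Pen     | Wendy   


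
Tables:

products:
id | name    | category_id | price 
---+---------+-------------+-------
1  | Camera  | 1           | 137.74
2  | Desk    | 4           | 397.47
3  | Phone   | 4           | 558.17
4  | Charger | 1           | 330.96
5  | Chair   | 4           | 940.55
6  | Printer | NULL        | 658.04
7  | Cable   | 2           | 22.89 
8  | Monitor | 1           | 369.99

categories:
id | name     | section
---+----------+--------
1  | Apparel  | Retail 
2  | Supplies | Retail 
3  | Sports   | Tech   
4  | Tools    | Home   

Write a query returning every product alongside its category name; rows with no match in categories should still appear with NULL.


LEFT JOIN keeps every row from products (the left table); where category_id has no match in categories, the category columns become NULL. Walk through each product:
  - product 1 (Camera): category_id=1 -> matches Apparel
  - product 2 (Desk): category_id=4 -> matches Tools
  - product 3 (Phone): category_id=4 -> matches Tools
  - product 4 (Charger): category_id=1 -> matches Apparel
  - product 5 (Chair): category_id=4 -> matches Tools
  - product 6 (Printer): category_id=NULL, no match -> kept with NULL
  - product 7 (Cable): category_id=2 -> matches Supplies
  - product 8 (Monitor): category_id=1 -> matches Apparel
All 8 rows appear; 1 has NULL category.

SQL:
SELECT a.name, b.name AS category
FROM products a
LEFT JOIN categories b ON a.category_id = b.id

Result:
name    | category
--------+---------
Camera  | Apparel 
Desk    | Tools   
Phone   | Tools   
Charger | Apparel 
Chair   | Tools   
Printer | NULL    
Cable   | Supplies
Monitor | Apparel 


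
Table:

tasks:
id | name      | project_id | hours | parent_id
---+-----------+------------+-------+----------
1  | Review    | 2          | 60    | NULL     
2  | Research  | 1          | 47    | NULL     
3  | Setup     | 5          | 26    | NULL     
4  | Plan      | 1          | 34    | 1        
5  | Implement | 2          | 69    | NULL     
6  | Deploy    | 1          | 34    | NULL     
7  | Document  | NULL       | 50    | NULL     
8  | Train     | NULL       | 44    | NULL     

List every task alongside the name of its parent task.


This is a self-join: tasks is joined to a second copy of itself, matching each row's parent_id to another row's id. Use LEFT JOIN so rows with parent_id=NULL are kept.
  - task 1 (Review): parent_id=NULL -> NULL
  - task 2 (Research): parent_id=NULL -> NULL
  - task 3 (Setup): parent_id=NULL -> NULL
  - task 4 (Plan): parent_id=1 -> Review
  - task 5 (Implement): parent_id=NULL -> NULL
  - task 6 (Deploy): parent_id=NULL -> NULL
  - task 7 (Document): parent_id=NULL -> NULL
  - task 8 (Train): parent_id=NULL -> NULL

SQL:
SELECT a.name AS item, b.name AS parent
FROM tasks a
LEFT JOIN tasks b ON a.parent_id = b.id

Result:
item      | parent
----------+-------
Review    | NULL  
Research  | NULL  
Setup     | NULL  
Plan      | Review
Implement | NULL  
Deploy    | NULL  
Document  | NULL  
Train     | NULL  


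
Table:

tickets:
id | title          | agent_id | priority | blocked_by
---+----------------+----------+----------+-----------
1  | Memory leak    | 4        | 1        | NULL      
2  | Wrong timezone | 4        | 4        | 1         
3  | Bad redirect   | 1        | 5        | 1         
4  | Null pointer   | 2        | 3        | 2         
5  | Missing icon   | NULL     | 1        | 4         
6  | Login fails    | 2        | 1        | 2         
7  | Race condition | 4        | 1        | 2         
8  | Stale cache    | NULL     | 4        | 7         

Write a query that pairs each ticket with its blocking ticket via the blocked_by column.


This is a self-join: tickets is joined to a second copy of itself, matching each row's blocked_by to another row's id. Use LEFT JOIN so rows with blocked_by=NULL are kept.
  - ticket 1 (Memory leak): blocked_by=NULL -> NULL
  - ticket 2 (Wrong timezone): blocked_by=1 -> Memory leak
  - ticket 3 (Bad redirect): blocked_by=1 -> Memory leak
  - ticket 4 (Null pointer): blocked_by=2 -> Wrong timezone
  - ticket 5 (Missing icon): blocked_by=4 -> Null pointer
  - ticket 6 (Login fails): blocked_by=2 -> Wrong timezone
  - ticket 7 (Race condition): blocked_by=2 -> Wrong timezone
  - ticket 8 (Stale cache): blocked_by=7 -> Race condition

SQL:
SELECT a.title AS item, b.title AS blocked_by
FROM tickets a
LEFT JOIN tickets b ON a.blocked_by = b.id

Result:
item           | blocked_by    
---------------+---------------
Memory leak    | NULL          
Wrong timezone | Memory leak   
Bad redirect   | Memory leak   
Null pointer   | Wrong timezone
Missing icon   | Null pointer  
Login fails    | Wrong timezone
Race condition | Wrong timezone
Stale cache    | Race condition


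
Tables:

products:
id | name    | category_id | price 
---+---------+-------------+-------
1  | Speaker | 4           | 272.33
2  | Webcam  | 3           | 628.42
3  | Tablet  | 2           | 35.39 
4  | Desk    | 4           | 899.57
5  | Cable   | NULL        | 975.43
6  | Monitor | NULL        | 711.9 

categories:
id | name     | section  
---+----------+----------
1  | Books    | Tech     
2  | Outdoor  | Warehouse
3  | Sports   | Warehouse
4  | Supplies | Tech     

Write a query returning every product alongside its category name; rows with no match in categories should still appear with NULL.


LEFT JOIN keeps every row from products (the left table); where category_id has no match in categories, the category columns become NULL. Walk through each product:
  - product 1 (Speaker): category_id=4 -> matches Supplies
  - product 2 (Webcam): category_id=3 -> matches Sports
  - product 3 (Tablet): category_id=2 -> matches Outdoor
  - product 4 (Desk): category_id=4 -> matches Supplies
  - product 5 (Cable): category_id=NULL, no match -> kept with NULL
  - product 6 (Monitor): category_id=NULL, no match -> kept with NULL
All 6 rows appear; 2 have NULL category.

SQL:
SELECT a.name, b.name AS category
FROM products a
LEFT JOIN categories b ON a.category_id = b.id

Result:
name    | category
--------+---------
Speaker | Supplies
Webcam  | Sports  
Tablet  | Outdoor 
Desk    | Supplies
Cable   | NULL    
Monitor | NULL    


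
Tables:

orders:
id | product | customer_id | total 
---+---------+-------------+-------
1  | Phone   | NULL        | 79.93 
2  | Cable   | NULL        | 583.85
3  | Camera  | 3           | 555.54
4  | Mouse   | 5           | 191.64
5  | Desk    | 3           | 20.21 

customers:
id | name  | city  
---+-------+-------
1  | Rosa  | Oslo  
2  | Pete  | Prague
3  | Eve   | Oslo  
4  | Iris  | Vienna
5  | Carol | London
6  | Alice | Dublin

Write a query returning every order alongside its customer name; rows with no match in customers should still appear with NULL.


LEFT JOIN keeps every row from orders (the left table); where customer_id has no match in customers, the customer columns become NULL. Walk through each order:
  - order 1 (Phone): customer_id=NULL, no match -> kept with NULL
  - order 2 (Cable): customer_id=NULL, no match -> kept with NULL
  - order 3 (Camera): customer_id=3 -> matches Eve
  - order 4 (Mouse): customer_id=5 -> matches Carol
  - order 5 (Desk): customer_id=3 -> matches Eve
All 5 rows appear; 2 have NULL customer.

SQL:
SELECT a.product, b.name AS customer
FROM orders a
LEFT JOIN customers b ON a.customer_id = b.id

Result:
product | customer
--------+---------
Phone   | NULL    
Cable   | NULL    
Camera  | Eve     
Mouse   | Carol   
Desk    | Eve     


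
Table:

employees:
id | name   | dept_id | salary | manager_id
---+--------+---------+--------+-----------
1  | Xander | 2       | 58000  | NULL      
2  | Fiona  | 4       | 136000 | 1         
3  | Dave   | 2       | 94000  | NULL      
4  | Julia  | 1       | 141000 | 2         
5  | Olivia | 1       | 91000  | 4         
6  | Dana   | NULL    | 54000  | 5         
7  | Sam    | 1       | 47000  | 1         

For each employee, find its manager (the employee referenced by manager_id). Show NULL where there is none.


This is a self-join: employees is joined to a second copy of itself, matching each row's manager_id to another row's id. Use LEFT JOIN so rows with manager_id=NULL are kept.
  - employee 1 (Xander): manager_id=NULL -> NULL
  - employee 2 (Fiona): manager_id=1 -> Xander
  - employee 3 (Dave): manager_id=NULL -> NULL
  - employee 4 (Julia): manager_id=2 -> Fiona
  - employee 5 (Olivia): manager_id=4 -> Julia
  - employee 6 (Dana): manager_id=5 -> Olivia
  - employee 7 (Sam): manager_id=1 -> Xander

SQL:
SELECT a.name AS item, b.name AS manager
FROM employees a
LEFT JOIN employees b ON a.manager_id = b.id

Result:
item   | manager
-------+--------
Xander | NULL   
Fiona  | Xander 
Dave   | NULL   
Julia  | Fiona  
Olivia | Julia  
Dana   | Olivia 
Sam    | Xander 


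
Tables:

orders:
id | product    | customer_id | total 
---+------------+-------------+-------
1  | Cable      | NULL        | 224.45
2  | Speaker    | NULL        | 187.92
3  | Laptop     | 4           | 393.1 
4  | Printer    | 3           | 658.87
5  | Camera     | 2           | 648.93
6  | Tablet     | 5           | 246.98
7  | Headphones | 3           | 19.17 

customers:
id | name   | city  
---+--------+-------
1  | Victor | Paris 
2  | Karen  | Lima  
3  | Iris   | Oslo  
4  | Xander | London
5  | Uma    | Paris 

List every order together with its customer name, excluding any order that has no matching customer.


INNER JOIN keeps only orders rows whose customer_id matches an id in customers. Walk through each order:
  - order 1 (Cable): customer_id=NULL, no match -> dropped
  - order 2 (Speaker): customer_id=NULL, no match -> dropped
  - order 3 (Laptop): customer_id=4 -> matches Xander
  - order 4 (Printer): customer_id=3 -> matches Iris
  - order 5 (Camera): customer_id=2 -> matches Karen
  - order 6 (Tablet): customer_id=5 -> matches Uma
  - order 7 (Headphones): customer_id=3 -> matches Iris
So 2 of 7 rows are dropped.

SQL:
SELECT a.product, b.name AS customer
FROM orders a
INNER JOIN customers b ON a.customer_id = b.id

Result:
product    | customer
-----------+---------
Laptop     | Xander  
Printer    | Iris    
Camera     | Karen   
Tablet     | Uma     
Headphones | Iris    


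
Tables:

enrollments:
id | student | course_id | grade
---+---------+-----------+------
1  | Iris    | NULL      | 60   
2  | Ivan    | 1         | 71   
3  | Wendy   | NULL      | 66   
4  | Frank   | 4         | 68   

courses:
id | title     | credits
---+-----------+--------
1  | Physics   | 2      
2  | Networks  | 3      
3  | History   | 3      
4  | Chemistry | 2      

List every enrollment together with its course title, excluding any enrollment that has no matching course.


INNER JOIN keeps only enrollments rows whose course_id matches an id in courses. Walk through each enrollment:
  - enrollment 1 (Iris): course_id=NULL, no match -> dropped
  - enrollment 2 (Ivan): course_id=1 -> matches Physics
  - enrollment 3 (Wendy): course_id=NULL, no match -> dropped
  - enrollment 4 (Frank): course_id=4 -> matches Chemistry
So 2 of 4 rows are dropped.

SQL:
SELECT a.student, b.title AS course
FROM enrollments a
INNER JOIN courses b ON a.course_id = b.id

Result:
student | course   
--------+----------
Ivan    | Physics  
Frank   | Chemistry


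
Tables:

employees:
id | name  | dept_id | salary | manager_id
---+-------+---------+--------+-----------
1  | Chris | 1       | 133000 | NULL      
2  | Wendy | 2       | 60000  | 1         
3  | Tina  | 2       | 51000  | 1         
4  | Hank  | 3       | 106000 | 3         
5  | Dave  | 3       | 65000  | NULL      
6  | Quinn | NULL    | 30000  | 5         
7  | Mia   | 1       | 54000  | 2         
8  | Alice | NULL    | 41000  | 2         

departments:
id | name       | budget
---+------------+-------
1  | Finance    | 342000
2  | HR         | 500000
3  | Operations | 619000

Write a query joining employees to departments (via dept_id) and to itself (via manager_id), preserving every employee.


Two LEFT JOINs from the same base table employees: one to departments via dept_id, one to employees itself via manager_id. Both are LEFT so every employee is preserved.
Match against departments:
  - employee 1 (Chris): dept_id=1 -> matches Finance
  - employee 2 (Wendy): dept_id=2 -> matches HR
  - employee 3 (Tina): dept_id=2 -> matches HR
  - employee 4 (Hank): dept_id=3 -> matches Operations
  - employee 5 (Dave): dept_id=3 -> matches Operations
  - employee 6 (Quinn): dept_id=NULL, no match -> kept with NULL
  - employee 7 (Mia): dept_id=1 -> matches Finance
  - employee 8 (Alice): dept_id=NULL, no match -> kept with NULL
Match against employees (self):
  - employee 1 (Chris): manager_id=NULL -> NULL
  - employee 2 (Wendy): manager_id=1 -> Chris
  - employee 3 (Tina): manager_id=1 -> Chris
  - employee 4 (Hank): manager_id=3 -> Tina
  - employee 5 (Dave): manager_id=NULL -> NULL
  - employee 6 (Quinn): manager_id=5 -> Dave
  - employee 7 (Mia): manager_id=2 -> Wendy
  - employee 8 (Alice): manager_id=2 -> Wendy

SQL:
SELECT a.name, b.name AS department, c.name AS manager
FROM employees a
LEFT JOIN departments b ON a.dept_id = b.id
LEFT JOIN employees c ON a.manager_id = c.id

Result:
name  | department | manager
------+------------+--------
Chris | Finance    | NULL   
Wendy | HR         | Chris  
Tina  | HR         | Chris  
Hank  | Operations | Tina   
Dave  | Operations | NULL   
Quinn | NULL       | Dave   
Mia   | Finance    | Wendy  
Alice | NULL       | Wendy  


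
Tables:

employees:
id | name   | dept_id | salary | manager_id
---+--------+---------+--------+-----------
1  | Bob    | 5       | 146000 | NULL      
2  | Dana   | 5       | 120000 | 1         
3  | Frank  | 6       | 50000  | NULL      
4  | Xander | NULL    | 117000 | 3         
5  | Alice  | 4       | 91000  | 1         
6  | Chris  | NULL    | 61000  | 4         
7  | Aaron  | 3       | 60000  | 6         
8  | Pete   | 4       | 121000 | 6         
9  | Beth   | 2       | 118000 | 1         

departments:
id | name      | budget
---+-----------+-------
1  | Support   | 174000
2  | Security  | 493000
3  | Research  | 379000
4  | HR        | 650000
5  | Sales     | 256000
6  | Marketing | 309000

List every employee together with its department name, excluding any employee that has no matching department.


INNER JOIN keeps only employees rows whose dept_id matches an id in departments. Walk through each employee:
  - employee 1 (Bob): dept_id=5 -> matches Sales
  - employee 2 (Dana): dept_id=5 -> matches Sales
  - employee 3 (Frank): dept_id=6 -> matches Marketing
  - employee 4 (Xander): dept_id=NULL, no match -> dropped
  - employee 5 (Alice): dept_id=4 -> matches HR
  - employee 6 (Chris): dept_id=NULL, no match -> dropped
  - employee 7 (Aaron): dept_id=3 -> matches Research
  - employee 8 (Pete): dept_id=4 -> matches HR
  - employee 9 (Beth): dept_id=2 -> matches Security
So 2 of 9 rows are dropped.

SQL:
SELECT a.name, b.name AS department
FROM employees a
INNER JOIN departments b ON a.dept_id = b.id

Result:
name  | department
------+-----------
Bob   | Sales     
Dana  | Sales     
Frank | Marketing 
Alice | HR        
Aaron | Research  
Pete  | HR        
Beth  | Security  


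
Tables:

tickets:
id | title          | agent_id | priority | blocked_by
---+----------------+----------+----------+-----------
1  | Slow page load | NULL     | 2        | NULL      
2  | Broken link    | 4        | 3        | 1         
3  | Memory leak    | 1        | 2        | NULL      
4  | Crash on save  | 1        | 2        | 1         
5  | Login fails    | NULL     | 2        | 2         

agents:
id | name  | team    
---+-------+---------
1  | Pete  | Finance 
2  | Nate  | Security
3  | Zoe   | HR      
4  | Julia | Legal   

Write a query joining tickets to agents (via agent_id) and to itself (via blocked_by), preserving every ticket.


Two LEFT JOINs from the same base table tickets: one to agents via agent_id, one to tickets itself via blocked_by. Both are LEFT so every ticket is preserved.
Match against agents:
  - ticket 1 (Slow page load): agent_id=NULL, no match -> kept with NULL
  - ticket 2 (Broken link): agent_id=4 -> matches Julia
  - ticket 3 (Memory leak): agent_id=1 -> matches Pete
  - ticket 4 (Crash on save): agent_id=1 -> matches Pete
  - ticket 5 (Login fails): agent_id=NULL, no match -> kept with NULL
Match against tickets (self):
  - ticket 1 (Slow page load): blocked_by=NULL -> NULL
  - ticket 2 (Broken link): blocked_by=1 -> Slow page load
  - ticket 3 (Memory leak): blocked_by=NULL -> NULL
  - ticket 4 (Crash on save): blocked_by=1 -> Slow page load
  - ticket 5 (Login fails): blocked_by=2 -> Broken link

SQL:
SELECT a.title, b.name AS agent, c.title AS blocked_by
FROM tickets a
LEFT JOIN agents b ON a.agent_id = b.id
LEFT JOIN tickets c ON a.blocked_by = c.id

Result:
title          | agent | blocked_by    
---------------+-------+---------------
Slow page load | NULL  | NULL          
Broken link    | Julia | Slow page load
Memory leak    | Pete  | NULL          
Crash on save  | Pete  | Slow page load
Login fails    | NULL  | Broken link   


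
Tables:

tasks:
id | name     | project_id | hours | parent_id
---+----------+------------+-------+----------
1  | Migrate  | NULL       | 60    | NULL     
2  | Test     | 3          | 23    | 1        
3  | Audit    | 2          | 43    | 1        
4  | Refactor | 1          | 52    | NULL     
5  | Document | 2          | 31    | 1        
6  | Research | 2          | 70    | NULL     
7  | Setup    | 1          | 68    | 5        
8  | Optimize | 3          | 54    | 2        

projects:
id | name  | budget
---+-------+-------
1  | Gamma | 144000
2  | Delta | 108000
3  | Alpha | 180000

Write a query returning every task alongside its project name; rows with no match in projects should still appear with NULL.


LEFT JOIN keeps every row from tasks (the left table); where project_id has no match in projects, the project columns become NULL. Walk through each task:
  - task 1 (Migrate): project_id=NULL, no match -> kept with NULL
  - task 2 (Test): project_id=3 -> matches Alpha
  - task 3 (Audit): project_id=2 -> matches Delta
  - task 4 (Refactor): project_id=1 -> matches Gamma
  - task 5 (Document): project_id=2 -> matches Delta
  - task 6 (Research): project_id=2 -> matches Delta
  - task 7 (Setup): project_id=1 -> matches Gamma
  - task 8 (Optimize): project_id=3 -> matches Alpha
All 8 rows appear; 1 has NULL project.

SQL:
SELECT a.name, b.name AS project
FROM tasks a
LEFT JOIN projects b ON a.project_id = b.id

Result:
name     | project
---------+--------
Migrate  | NULL   
Test     | Alpha  
Audit    | Delta  
Refactor | Gamma  
Document | Delta  
Research | Delta  
Setup    | Gamma  
Optimize | Alpha  


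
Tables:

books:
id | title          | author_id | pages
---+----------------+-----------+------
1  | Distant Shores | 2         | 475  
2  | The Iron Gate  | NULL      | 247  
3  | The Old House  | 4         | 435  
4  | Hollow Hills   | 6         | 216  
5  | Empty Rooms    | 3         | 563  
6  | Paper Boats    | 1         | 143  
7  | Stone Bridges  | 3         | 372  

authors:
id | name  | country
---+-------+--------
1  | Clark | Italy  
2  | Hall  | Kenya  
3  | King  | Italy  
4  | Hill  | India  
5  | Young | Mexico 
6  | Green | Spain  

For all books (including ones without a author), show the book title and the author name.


LEFT JOIN keeps every row from books (the left table); where author_id has no match in authors, the author columns become NULL. Walk through each book:
  - book 1 (Distant Shores): author_id=2 -> matches Hall
  - book 2 (The Iron Gate): author_id=NULL, no match -> kept with NULL
  - book 3 (The Old House): author_id=4 -> matches Hill
  - book 4 (Hollow Hills): author_id=6 -> matches Green
  - book 5 (Empty Rooms): author_id=3 -> matches King
  - book 6 (Paper Boats): author_id=1 -> matches Clark
  - book 7 (Stone Bridges): author_id=3 -> matches King
All 7 rows appear; 1 has NULL author.

SQL:
SELECT a.title, b.name AS author
FROM books a
LEFT JOIN authors b ON a.author_id = b.id

Result:
title          | author
---------------+-------
Distant Shores | Hall  
The Iron Gate  | NULL  
The Old House  | Hill  
Hollow Hills   | Green 
Empty Rooms    | King  
Paper Boats    | Clark 
Stone Bridges  | King  
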